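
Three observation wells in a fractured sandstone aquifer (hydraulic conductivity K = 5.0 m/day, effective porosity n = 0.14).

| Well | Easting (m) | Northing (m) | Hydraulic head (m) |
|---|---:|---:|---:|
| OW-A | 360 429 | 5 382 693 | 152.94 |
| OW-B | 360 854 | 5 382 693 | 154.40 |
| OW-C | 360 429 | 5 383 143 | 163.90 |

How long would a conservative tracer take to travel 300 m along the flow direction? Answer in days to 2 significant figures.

340 days

∂h/∂x = (154.40 − 152.94) / (360854 − 360429) = +0.003435
∂h/∂y = (163.90 − 152.94) / (5383143 − 5382693) = +0.02436
|∇h| = √(0.003435² + 0.02436²) = 0.0246
Seepage velocity v = K·i/n = 5.0 × 0.0246 / 0.14 = 0.8786 m/day.
t = 300 / 0.8786 = 341.5 days.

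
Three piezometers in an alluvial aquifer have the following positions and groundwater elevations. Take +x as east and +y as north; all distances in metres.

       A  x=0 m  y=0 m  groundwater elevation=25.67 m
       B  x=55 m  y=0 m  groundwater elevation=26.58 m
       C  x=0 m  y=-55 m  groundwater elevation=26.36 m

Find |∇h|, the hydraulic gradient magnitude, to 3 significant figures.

∂h/∂x = (26.58 − 25.67) / (55 − 0) = +0.01655
∂h/∂y = (26.36 − 25.67) / (-55 − 0) = -0.01255
|∇h| = √(0.01655² + -0.01255²) = 0.02077

0.0208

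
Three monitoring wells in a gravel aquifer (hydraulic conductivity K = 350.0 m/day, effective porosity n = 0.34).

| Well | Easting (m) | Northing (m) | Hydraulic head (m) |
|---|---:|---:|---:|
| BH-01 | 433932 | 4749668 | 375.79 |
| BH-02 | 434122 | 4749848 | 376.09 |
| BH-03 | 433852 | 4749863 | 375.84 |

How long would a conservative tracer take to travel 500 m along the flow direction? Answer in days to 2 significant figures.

Three-point gradient (reference BH-01): Δ to BH-02 = (190, 180, +0.30), Δ to BH-03 = (-80, 195, +0.05).
∂h/∂x = +0.0009621, ∂h/∂y = +0.0006511 (det = 51450).
|∇h| = √(0.0009621² + 0.0006511²) = 0.001162
Seepage velocity v = K·i/n = 350.0 × 0.001162 / 0.34 = 1.196 m/day.
t = 500 / 1.196 = 418.1 days.

420 days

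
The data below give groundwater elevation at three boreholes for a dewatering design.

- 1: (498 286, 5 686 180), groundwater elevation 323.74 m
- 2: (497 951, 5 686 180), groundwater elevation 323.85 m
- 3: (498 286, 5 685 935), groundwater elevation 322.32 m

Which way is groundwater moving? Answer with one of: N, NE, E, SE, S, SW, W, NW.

∂h/∂x = (323.85 − 323.74) / (497951 − 498286) = -0.0003284
∂h/∂y = (322.32 − 323.74) / (5685935 − 5686180) = +0.005796
Flow = −∇h = (+0.0003284 east, -0.005796 north), which points south.

S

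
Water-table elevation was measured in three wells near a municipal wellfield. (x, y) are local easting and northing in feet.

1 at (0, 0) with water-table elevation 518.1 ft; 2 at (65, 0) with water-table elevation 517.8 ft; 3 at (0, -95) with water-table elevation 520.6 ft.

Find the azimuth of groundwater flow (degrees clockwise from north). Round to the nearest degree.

∂h/∂x = (517.8 − 518.1) / (65 − 0) = -0.004615
∂h/∂y = (520.6 − 518.1) / (-95 − 0) = -0.02632
Flow direction (−∇h) has components (+0.004615 E, +0.02632 N).
Azimuth = atan2(E, N) = atan2(+0.004615, +0.02632) = 9.9° ≈ 010°.

010°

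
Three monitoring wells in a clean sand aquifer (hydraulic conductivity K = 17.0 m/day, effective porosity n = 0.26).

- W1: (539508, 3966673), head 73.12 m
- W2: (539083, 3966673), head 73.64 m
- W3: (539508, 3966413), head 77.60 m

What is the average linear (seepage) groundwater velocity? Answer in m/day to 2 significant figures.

1.1 m/day

∂h/∂x = (73.64 − 73.12) / (539083 − 539508) = -0.001224
∂h/∂y = (77.60 − 73.12) / (3966413 − 3966673) = -0.01723
|∇h| = √(-0.001224² + -0.01723²) = 0.01727
Seepage velocity v = K·i/n = 17.0 × 0.01727 / 0.26 = 1.129 m/day.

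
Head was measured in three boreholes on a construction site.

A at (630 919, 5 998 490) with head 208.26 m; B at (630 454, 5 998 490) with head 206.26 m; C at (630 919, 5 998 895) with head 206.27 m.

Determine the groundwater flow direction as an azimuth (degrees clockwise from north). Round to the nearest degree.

∂h/∂x = (206.26 − 208.26) / (630454 − 630919) = +0.004301
∂h/∂y = (206.27 − 208.26) / (5998895 − 5998490) = -0.004914
Flow direction (−∇h) has components (-0.004301 E, +0.004914 N).
Azimuth = atan2(E, N) = atan2(-0.004301, +0.004914) = 318.8° ≈ 319°.

319°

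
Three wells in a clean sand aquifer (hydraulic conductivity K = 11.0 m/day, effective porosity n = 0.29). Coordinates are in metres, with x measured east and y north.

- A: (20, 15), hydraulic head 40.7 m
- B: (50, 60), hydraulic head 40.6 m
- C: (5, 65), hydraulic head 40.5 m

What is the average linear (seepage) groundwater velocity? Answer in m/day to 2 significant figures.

Differences from A: to B (Δx, Δy, Δh) = (30, 45, -0.1); to C = (-15, 50, -0.2).
Solve a·Δx + b·Δy = Δh: det = 30·50 − (-15)·45 = 2175.
∂h/∂x = [(-0.1)·50 − (-0.2)·45] / 2175 = +0.001839
∂h/∂y = [30·(-0.2) − (-15)·(-0.1)] / 2175 = -0.003448
|∇h| = √(0.001839² + -0.003448²) = 0.003908
Seepage velocity v = K·i/n = 11.0 × 0.003908 / 0.29 = 0.1482 m/day.

0.15 m/day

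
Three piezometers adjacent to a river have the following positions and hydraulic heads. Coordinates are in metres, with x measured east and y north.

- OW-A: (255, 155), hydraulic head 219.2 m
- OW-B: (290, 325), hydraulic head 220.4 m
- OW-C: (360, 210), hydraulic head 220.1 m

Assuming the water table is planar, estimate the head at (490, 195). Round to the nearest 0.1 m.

220.7 m

Differences from OW-A: to OW-B (Δx, Δy, Δh) = (35, 170, +1.2); to OW-C = (105, 55, +0.9).
Determinant of the coordinate differences = 35·55 − 105·170 = -15925.
∂h/∂x = [(+1.2)·55 − (+0.9)·170] / -15925 = +0.005463
∂h/∂y = [35·(+0.9) − 105·(+1.2)] / -15925 = +0.005934
h(490, 195) = 219.2 + (+0.005463)·(235) + (+0.005934)·(40) = 219.2 +1.284 +0.237 = 220.721 m.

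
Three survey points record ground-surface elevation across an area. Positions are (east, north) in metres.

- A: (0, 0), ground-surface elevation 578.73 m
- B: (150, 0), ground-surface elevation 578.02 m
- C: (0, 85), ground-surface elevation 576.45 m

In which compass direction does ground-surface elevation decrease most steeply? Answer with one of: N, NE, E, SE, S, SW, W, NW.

N

∂z/∂x = (578.02 − 578.73) / (150 − 0) = -0.004733
∂z/∂y = (576.45 − 578.73) / (85 − 0) = -0.02682
Steepest decrease is along −∇f = (+0.004733 E, +0.02682 N) → north.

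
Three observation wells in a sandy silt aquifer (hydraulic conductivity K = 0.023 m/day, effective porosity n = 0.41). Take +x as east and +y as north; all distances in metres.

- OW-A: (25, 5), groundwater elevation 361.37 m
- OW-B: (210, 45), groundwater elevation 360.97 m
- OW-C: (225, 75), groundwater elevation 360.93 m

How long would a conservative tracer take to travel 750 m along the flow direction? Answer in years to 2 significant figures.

Taking OW-A as reference: OW-B−OW-A = (185, 40, -0.40); OW-C−OW-A = (200, 70, -0.44).
Determinant of the coordinate differences = 185·70 − 200·40 = 4950.
∂h/∂x = [(-0.40)·70 − (-0.44)·40] / 4950 = -0.002101
∂h/∂y = [185·(-0.44) − 200·(-0.40)] / 4950 = -0.0002828
|∇h| = √(-0.002101² + -0.0002828²) = 0.00212
Seepage velocity v = K·i/n = 0.023 × 0.00212 / 0.41 = 0.0001189 m/day.
t = 750 / 0.0001189 = 6.308e+06 days = 1.73e+04 years.

17000 years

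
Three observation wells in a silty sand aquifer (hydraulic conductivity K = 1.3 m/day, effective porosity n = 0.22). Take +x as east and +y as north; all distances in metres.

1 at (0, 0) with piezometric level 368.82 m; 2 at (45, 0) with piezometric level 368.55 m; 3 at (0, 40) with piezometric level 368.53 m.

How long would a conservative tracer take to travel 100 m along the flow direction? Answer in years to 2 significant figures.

∂h/∂x = (368.55 − 368.82) / (45 − 0) = -0.006000
∂h/∂y = (368.53 − 368.82) / (40 − 0) = -0.007250
|∇h| = √(-0.006000² + -0.007250²) = 0.009411
Seepage velocity v = K·i/n = 1.3 × 0.009411 / 0.22 = 0.05561 m/day.
t = 100 / 0.05561 = 1798 days = 4.92 years.

4.9 years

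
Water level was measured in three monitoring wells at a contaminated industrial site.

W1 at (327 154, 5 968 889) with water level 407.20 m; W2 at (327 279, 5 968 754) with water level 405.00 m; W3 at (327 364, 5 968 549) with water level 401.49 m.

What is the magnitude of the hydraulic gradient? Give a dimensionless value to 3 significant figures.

0.0179

Differences from W1: to W2 (Δx, Δy, Δh) = (125, -135, -2.20); to W3 = (210, -340, -5.71).
Determinant of the coordinate differences = 125·(-340) − 210·(-135) = -14150.
∂h/∂x = [(-2.20)·(-340) − (-5.71)·(-135)] / -14150 = +0.001615
∂h/∂y = [125·(-5.71) − 210·(-2.20)] / -14150 = +0.01779
|∇h| = √(0.001615² + 0.01779²) = 0.01786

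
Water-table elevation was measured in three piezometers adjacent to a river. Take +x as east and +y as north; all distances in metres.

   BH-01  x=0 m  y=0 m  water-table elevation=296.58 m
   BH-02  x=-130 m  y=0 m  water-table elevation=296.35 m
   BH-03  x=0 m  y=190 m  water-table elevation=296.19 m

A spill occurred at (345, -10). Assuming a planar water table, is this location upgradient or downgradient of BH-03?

∂h/∂x = (296.35 − 296.58) / (-130 − 0) = +0.001769
∂h/∂y = (296.19 − 296.58) / (190 − 0) = -0.002053
Head at (345, -10) = 296.58 + (+0.001769)·(345) + (-0.002053)·(-10) = 297.21 m.
That is higher than the 296.19 m at BH-03, so the point is upgradient.

upgradient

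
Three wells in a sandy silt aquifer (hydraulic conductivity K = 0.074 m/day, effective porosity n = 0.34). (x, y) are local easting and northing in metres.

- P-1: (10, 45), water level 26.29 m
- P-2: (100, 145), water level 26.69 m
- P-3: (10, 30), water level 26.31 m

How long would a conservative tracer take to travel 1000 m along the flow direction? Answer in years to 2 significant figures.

2100 years

Three-point gradient (reference P-1): Δ to P-2 = (90, 100, +0.40), Δ to P-3 = (0, -15, +0.02).
∂h/∂x = +0.005926, ∂h/∂y = -0.001333 (det = -1350).
|∇h| = √(0.005926² + -0.001333²) = 0.006074
Seepage velocity v = K·i/n = 0.074 × 0.006074 / 0.34 = 0.001322 m/day.
t = 1000 / 0.001322 = 7.564e+05 days = 2.07e+03 years.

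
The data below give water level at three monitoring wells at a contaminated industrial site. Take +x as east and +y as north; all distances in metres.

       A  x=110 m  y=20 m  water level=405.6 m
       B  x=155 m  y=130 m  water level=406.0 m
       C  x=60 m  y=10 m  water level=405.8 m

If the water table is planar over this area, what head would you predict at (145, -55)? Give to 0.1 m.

405.0 m

With h = a·x + b·y + c and A as origin, the differences give:
  45·a + 110·b = +0.4
  (-50)·a + (-10)·b = +0.2
Eliminate b (×(-10) and ×110, subtract): 5050·a = -26.00 → a = ∂h/∂x = -0.005149
Back-substitute: b = ∂h/∂y = +0.005743.
h(145, -55) = 405.6 + (-0.005149)·(35) + (+0.005743)·(-75) = 405.6 -0.180 -0.431 = 404.989 m.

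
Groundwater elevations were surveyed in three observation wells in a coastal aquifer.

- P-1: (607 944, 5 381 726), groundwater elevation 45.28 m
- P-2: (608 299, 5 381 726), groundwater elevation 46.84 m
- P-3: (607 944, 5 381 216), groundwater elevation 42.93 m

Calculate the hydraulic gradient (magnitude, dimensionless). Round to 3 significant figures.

∂h/∂x = (46.84 − 45.28) / (608299 − 607944) = +0.004394
∂h/∂y = (42.93 − 45.28) / (5381216 − 5381726) = +0.004608
|∇h| = √(0.004394² + 0.004608²) = 0.006367

0.00637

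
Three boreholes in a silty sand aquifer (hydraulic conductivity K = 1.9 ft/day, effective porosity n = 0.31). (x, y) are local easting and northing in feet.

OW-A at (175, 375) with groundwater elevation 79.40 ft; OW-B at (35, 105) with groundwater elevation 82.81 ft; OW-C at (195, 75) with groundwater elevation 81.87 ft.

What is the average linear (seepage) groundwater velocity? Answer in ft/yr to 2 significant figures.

Taking OW-A as reference: OW-B−OW-A = (-140, -270, +3.41); OW-C−OW-A = (20, -300, +2.47).
Solve a·Δx + b·Δy = Δh: det = (-140)·(-300) − 20·(-270) = 47400.
∂h/∂x = [(+3.41)·(-300) − (+2.47)·(-270)] / 47400 = -0.007513
∂h/∂y = [(-140)·(+2.47) − 20·(+3.41)] / 47400 = -0.008734
|∇h| = √(-0.007513² + -0.008734²) = 0.01152
Seepage velocity v = K·i/n = 1.9 × 0.01152 / 0.31 = 0.07061 ft/day = 25.79 ft/yr.

26 ft/yr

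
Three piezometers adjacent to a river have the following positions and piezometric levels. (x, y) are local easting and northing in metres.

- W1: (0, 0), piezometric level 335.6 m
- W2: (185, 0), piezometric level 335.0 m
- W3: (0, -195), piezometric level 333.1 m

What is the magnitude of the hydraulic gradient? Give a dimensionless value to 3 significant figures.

∂h/∂x = (335.0 − 335.6) / (185 − 0) = -0.003243
∂h/∂y = (333.1 − 335.6) / (-195 − 0) = +0.01282
|∇h| = √(-0.003243² + 0.01282²) = 0.01322

0.0132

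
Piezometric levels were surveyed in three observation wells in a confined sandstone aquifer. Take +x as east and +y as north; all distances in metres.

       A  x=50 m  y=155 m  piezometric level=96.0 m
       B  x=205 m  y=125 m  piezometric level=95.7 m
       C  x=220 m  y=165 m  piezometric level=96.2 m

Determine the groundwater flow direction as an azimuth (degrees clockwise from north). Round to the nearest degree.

182°

Differences from A: to B (Δx, Δy, Δh) = (155, -30, -0.3); to C = (170, 10, +0.2).
Determinant of the coordinate differences = 155·10 − 170·(-30) = 6650.
∂h/∂x = [(-0.3)·10 − (+0.2)·(-30)] / 6650 = +0.0004511
∂h/∂y = [155·(+0.2) − 170·(-0.3)] / 6650 = +0.01233
Flow direction (−∇h) has components (-0.0004511 E, -0.01233 N).
Azimuth = atan2(E, N) = atan2(-0.0004511, -0.01233) = 182.1° ≈ 182°.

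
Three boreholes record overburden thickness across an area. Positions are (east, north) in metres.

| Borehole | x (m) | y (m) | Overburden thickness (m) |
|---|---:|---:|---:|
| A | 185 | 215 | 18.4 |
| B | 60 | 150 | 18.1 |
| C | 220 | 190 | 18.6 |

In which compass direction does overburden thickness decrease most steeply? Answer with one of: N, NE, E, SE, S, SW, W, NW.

With d = a·x + b·y + c and A as origin, the differences give:
  (-125)·a + (-65)·b = -0.3
  35·a + (-25)·b = +0.2
Eliminate b (×(-25) and ×(-65), subtract): 5400·a = 20.50 → a = ∂d/∂x = +0.003796
Back-substitute: b = ∂d/∂y = -0.002685.
Steepest decrease is along −∇f = (-0.003796 E, +0.002685 N) → northwest.

NW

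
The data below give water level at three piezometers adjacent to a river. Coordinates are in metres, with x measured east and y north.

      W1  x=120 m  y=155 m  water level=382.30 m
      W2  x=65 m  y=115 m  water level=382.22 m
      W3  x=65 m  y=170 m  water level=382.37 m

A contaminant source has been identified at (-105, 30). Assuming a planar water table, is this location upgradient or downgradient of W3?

downgradient

Taking W1 as reference: W2−W1 = (-55, -40, -0.08); W3−W1 = (-55, 15, +0.07).
Determinant of the coordinate differences = (-55)·15 − (-55)·(-40) = -3025.
∂h/∂x = [(-0.08)·15 − (+0.07)·(-40)] / -3025 = -0.0005289
∂h/∂y = [(-55)·(+0.07) − (-55)·(-0.08)] / -3025 = +0.002727
Head at (-105, 30) = 382.30 + (-0.0005289)·(-225) + (+0.002727)·(-125) = 382.08 m.
That is lower than the 382.37 m at W3, so the point is downgradient.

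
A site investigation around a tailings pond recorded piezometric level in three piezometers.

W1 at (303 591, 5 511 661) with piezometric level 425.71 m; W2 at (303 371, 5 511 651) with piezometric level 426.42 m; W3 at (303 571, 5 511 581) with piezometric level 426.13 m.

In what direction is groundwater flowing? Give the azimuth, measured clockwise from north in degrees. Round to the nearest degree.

Three-point gradient (reference W1): Δ to W2 = (-220, -10, +0.71), Δ to W3 = (-20, -80, +0.42).
∂h/∂x = -0.003023, ∂h/∂y = -0.004494 (det = 17400).
Flow direction (−∇h) has components (+0.003023 E, +0.004494 N).
Azimuth = atan2(E, N) = atan2(+0.003023, +0.004494) = 33.9° ≈ 034°.

034°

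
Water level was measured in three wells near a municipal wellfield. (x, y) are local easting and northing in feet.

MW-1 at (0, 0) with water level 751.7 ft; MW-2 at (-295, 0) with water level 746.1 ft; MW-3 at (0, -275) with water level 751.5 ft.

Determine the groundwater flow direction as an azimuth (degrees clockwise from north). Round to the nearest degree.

∂h/∂x = (746.1 − 751.7) / (-295 − 0) = +0.01898
∂h/∂y = (751.5 − 751.7) / (-275 − 0) = +0.0007273
Flow direction (−∇h) has components (-0.01898 E, -0.0007273 N).
Azimuth = atan2(E, N) = atan2(-0.01898, -0.0007273) = 267.8° ≈ 268°.

268°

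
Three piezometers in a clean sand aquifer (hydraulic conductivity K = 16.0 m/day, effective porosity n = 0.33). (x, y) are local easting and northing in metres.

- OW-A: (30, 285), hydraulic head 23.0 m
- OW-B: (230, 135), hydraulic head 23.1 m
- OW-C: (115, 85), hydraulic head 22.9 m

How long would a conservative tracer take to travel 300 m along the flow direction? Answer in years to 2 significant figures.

10 years

Taking OW-A as reference: OW-B−OW-A = (200, -150, +0.1); OW-C−OW-A = (85, -200, -0.1).
Solve a·Δx + b·Δy = Δh: det = 200·(-200) − 85·(-150) = -27250.
∂h/∂x = [(+0.1)·(-200) − (-0.1)·(-150)] / -27250 = +0.001284
∂h/∂y = [200·(-0.1) − 85·(+0.1)] / -27250 = +0.001046
|∇h| = √(0.001284² + 0.001046²) = 0.001656
Seepage velocity v = K·i/n = 16.0 × 0.001656 / 0.33 = 0.08029 m/day.
t = 300 / 0.08029 = 3736 days = 10.2 years.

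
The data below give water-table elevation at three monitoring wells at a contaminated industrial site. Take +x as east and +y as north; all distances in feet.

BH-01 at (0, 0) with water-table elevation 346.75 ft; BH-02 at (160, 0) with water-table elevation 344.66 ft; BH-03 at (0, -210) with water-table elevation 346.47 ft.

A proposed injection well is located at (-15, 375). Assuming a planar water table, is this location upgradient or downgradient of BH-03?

∂h/∂x = (344.66 − 346.75) / (160 − 0) = -0.01306
∂h/∂y = (346.47 − 346.75) / (-210 − 0) = +0.001333
Head at (-15, 375) = 346.75 + (-0.01306)·(-15) + (+0.001333)·(375) = 347.45 ft.
That is higher than the 346.47 ft at BH-03, so the point is upgradient.

upgradient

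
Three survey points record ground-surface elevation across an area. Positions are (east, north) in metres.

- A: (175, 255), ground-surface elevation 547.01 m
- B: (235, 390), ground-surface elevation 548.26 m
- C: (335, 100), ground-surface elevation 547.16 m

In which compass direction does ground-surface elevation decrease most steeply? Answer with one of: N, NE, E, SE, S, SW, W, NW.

SW

Taking A as reference: B−A = (60, 135, +1.25); C−A = (160, -155, +0.15).
Solve a·Δx + b·Δy = Δz: det = 60·(-155) − 160·135 = -30900.
∂z/∂x = [(+1.25)·(-155) − (+0.15)·135] / -30900 = +0.006926
∂z/∂y = [60·(+0.15) − 160·(+1.25)] / -30900 = +0.006181
Steepest decrease is along −∇f = (-0.006926 E, -0.006181 N) → southwest.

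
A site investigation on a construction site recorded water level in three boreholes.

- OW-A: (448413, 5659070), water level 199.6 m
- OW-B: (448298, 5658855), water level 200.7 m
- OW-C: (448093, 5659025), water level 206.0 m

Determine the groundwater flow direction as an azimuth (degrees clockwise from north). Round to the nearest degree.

106°

Three-point gradient (reference OW-A): Δ to OW-B = (-115, -215, +1.1), Δ to OW-C = (-320, -45, +6.4).
∂h/∂x = -0.02085, ∂h/∂y = +0.006035 (det = -63625).
Flow direction (−∇h) has components (+0.02085 E, -0.006035 N).
Azimuth = atan2(E, N) = atan2(+0.02085, -0.006035) = 106.1° ≈ 106°.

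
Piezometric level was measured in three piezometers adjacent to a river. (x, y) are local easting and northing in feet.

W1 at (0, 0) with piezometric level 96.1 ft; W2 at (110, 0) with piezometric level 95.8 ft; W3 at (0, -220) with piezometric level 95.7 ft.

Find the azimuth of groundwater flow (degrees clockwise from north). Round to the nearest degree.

∂h/∂x = (95.8 − 96.1) / (110 − 0) = -0.002727
∂h/∂y = (95.7 − 96.1) / (-220 − 0) = +0.001818
Flow direction (−∇h) has components (+0.002727 E, -0.001818 N).
Azimuth = atan2(E, N) = atan2(+0.002727, -0.001818) = 123.7° ≈ 124°.

124°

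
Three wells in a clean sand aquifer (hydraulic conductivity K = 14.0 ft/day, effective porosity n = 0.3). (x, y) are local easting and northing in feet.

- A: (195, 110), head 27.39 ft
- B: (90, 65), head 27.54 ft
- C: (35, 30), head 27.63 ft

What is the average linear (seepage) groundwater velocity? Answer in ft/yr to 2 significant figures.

Differences from A: to B (Δx, Δy, Δh) = (-105, -45, +0.15); to C = (-160, -80, +0.24).
Determinant of the coordinate differences = (-105)·(-80) − (-160)·(-45) = 1200.
∂h/∂x = [(+0.15)·(-80) − (+0.24)·(-45)] / 1200 = -0.0010000
∂h/∂y = [(-105)·(+0.24) − (-160)·(+0.15)] / 1200 = -0.001000
|∇h| = √(-0.0010000² + -0.001000²) = 0.001414
Seepage velocity v = K·i/n = 14.0 × 0.001414 / 0.3 = 0.06599 ft/day = 24.1 ft/yr.

24 ft/yr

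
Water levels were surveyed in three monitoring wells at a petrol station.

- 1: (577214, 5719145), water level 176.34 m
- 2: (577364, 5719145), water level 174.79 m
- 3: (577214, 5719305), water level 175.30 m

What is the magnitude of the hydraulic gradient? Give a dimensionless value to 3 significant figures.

∂h/∂x = (174.79 − 176.34) / (577364 − 577214) = -0.01033
∂h/∂y = (175.30 − 176.34) / (5719305 − 5719145) = -0.006500
|∇h| = √(-0.01033² + -0.006500²) = 0.0122

0.0122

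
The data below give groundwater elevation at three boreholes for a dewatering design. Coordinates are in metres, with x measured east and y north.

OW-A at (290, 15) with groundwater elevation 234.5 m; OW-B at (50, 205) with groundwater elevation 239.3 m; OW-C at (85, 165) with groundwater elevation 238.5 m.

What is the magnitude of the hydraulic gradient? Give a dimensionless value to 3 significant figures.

With h = a·x + b·y + c and OW-A as origin, the differences give:
  (-240)·a + 190·b = +4.8
  (-205)·a + 150·b = +4.0
Eliminate b (×150 and ×190, subtract): 2950·a = -40.00 → a = ∂h/∂x = -0.01356
Back-substitute: b = ∂h/∂y = +0.008136.
|∇h| = √(-0.01356² + 0.008136²) = 0.01581

0.0158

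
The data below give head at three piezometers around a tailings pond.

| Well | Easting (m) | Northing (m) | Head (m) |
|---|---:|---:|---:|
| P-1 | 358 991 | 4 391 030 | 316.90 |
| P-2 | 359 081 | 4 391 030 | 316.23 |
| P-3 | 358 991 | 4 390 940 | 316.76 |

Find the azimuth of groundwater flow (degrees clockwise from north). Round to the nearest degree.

102°

∂h/∂x = (316.23 − 316.90) / (359081 − 358991) = -0.007444
∂h/∂y = (316.76 − 316.90) / (4390940 − 4391030) = +0.001556
Flow direction (−∇h) has components (+0.007444 E, -0.001556 N).
Azimuth = atan2(E, N) = atan2(+0.007444, -0.001556) = 101.8° ≈ 102°.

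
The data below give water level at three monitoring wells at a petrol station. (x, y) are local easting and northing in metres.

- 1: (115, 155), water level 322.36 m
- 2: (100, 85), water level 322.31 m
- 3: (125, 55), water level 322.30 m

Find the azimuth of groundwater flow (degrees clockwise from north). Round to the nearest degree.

Differences from 1: to 2 (Δx, Δy, Δh) = (-15, -70, -0.05); to 3 = (10, -100, -0.06).
Solve a·Δx + b·Δy = Δh: det = (-15)·(-100) − 10·(-70) = 2200.
∂h/∂x = [(-0.05)·(-100) − (-0.06)·(-70)] / 2200 = +0.0003636
∂h/∂y = [(-15)·(-0.06) − 10·(-0.05)] / 2200 = +0.0006364
Flow direction (−∇h) has components (-0.0003636 E, -0.0006364 N).
Azimuth = atan2(E, N) = atan2(-0.0003636, -0.0006364) = 209.7° ≈ 210°.

210°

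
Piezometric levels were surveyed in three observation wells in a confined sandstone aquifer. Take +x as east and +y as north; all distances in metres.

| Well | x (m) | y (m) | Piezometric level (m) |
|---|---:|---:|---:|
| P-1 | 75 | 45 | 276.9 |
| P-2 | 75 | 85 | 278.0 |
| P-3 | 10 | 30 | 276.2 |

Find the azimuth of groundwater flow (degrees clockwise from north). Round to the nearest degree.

189°

Taking P-1 as reference: P-2−P-1 = (0, 40, +1.1); P-3−P-1 = (-65, -15, -0.7).
Solve a·Δx + b·Δy = Δh: det = 0·(-15) − (-65)·40 = 2600.
∂h/∂x = [(+1.1)·(-15) − (-0.7)·40] / 2600 = +0.004423
∂h/∂y = [0·(-0.7) − (-65)·(+1.1)] / 2600 = +0.02750
Flow direction (−∇h) has components (-0.004423 E, -0.02750 N).
Azimuth = atan2(E, N) = atan2(-0.004423, -0.02750) = 189.1° ≈ 189°.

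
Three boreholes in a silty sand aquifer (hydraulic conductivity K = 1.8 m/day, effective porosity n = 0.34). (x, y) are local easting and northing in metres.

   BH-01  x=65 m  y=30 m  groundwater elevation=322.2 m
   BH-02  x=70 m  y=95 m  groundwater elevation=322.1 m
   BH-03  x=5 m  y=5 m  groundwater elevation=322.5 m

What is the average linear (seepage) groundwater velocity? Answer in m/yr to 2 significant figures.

Three-point gradient (reference BH-01): Δ to BH-02 = (5, 65, -0.1), Δ to BH-03 = (-60, -25, +0.3).
∂h/∂x = -0.004503, ∂h/∂y = -0.001192 (det = 3775).
|∇h| = √(-0.004503² + -0.001192²) = 0.004658
Seepage velocity v = K·i/n = 1.8 × 0.004658 / 0.34 = 0.02466 m/day = 9.007 m/yr.

9.0 m/yr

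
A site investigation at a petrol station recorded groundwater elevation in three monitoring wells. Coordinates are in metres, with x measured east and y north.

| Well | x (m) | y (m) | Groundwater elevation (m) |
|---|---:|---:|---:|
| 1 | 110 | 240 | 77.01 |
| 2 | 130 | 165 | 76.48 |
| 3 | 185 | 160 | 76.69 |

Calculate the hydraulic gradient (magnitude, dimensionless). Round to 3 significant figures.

With h = a·x + b·y + c and 1 as origin, the differences give:
  20·a + (-75)·b = -0.53
  75·a + (-80)·b = -0.32
Eliminate b (×(-80) and ×(-75), subtract): 4025·a = 18.400 → a = ∂h/∂x = +0.004571
Back-substitute: b = ∂h/∂y = +0.008286.
|∇h| = √(0.004571² + 0.008286²) = 0.009463

0.00946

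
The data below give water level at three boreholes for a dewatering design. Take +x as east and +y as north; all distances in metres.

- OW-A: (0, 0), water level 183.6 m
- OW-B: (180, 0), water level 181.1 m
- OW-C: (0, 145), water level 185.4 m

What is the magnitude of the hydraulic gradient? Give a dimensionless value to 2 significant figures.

0.019

∂h/∂x = (181.1 − 183.6) / (180 − 0) = -0.01389
∂h/∂y = (185.4 − 183.6) / (145 − 0) = +0.01241
|∇h| = √(-0.01389² + 0.01241²) = 0.01863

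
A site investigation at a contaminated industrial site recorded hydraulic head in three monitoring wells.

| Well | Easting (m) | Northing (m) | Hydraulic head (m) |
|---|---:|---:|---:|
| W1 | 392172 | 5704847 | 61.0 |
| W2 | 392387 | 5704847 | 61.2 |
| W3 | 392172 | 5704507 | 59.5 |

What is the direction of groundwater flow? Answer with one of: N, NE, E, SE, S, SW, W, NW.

∂h/∂x = (61.2 − 61.0) / (392387 − 392172) = +0.0009302
∂h/∂y = (59.5 − 61.0) / (5704507 − 5704847) = +0.004412
Flow = −∇h = (-0.0009302 east, -0.004412 north), which points south.

S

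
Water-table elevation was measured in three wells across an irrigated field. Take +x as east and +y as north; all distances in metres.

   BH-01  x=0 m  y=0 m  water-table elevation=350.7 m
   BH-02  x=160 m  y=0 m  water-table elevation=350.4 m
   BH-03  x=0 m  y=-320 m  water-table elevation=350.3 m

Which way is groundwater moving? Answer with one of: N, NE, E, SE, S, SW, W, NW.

SE

∂h/∂x = (350.4 − 350.7) / (160 − 0) = -0.001875
∂h/∂y = (350.3 − 350.7) / (-320 − 0) = +0.001250
Flow = −∇h = (+0.001875 east, -0.001250 north), which points southeast.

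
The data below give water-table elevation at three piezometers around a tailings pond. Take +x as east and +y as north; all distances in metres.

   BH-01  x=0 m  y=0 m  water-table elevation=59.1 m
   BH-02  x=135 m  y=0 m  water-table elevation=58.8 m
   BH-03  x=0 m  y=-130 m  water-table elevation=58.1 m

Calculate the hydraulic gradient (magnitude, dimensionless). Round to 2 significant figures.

0.0080

∂h/∂x = (58.8 − 59.1) / (135 − 0) = -0.002222
∂h/∂y = (58.1 − 59.1) / (-130 − 0) = +0.007692
|∇h| = √(-0.002222² + 0.007692²) = 0.008007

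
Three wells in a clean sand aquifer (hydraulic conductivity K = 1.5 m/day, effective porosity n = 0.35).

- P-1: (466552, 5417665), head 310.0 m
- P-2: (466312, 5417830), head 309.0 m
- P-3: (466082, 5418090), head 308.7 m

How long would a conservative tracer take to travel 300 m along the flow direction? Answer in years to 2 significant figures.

18 years

Taking P-1 as reference: P-2−P-1 = (-240, 165, -1.0); P-3−P-1 = (-470, 425, -1.3).
Solve a·Δx + b·Δy = Δh: det = (-240)·425 − (-470)·165 = -24450.
∂h/∂x = [(-1.0)·425 − (-1.3)·165] / -24450 = +0.008609
∂h/∂y = [(-240)·(-1.3) − (-470)·(-1.0)] / -24450 = +0.006462
|∇h| = √(0.008609² + 0.006462²) = 0.01076
Seepage velocity v = K·i/n = 1.5 × 0.01076 / 0.35 = 0.04611 m/day.
t = 300 / 0.04611 = 6506 days = 17.8 years.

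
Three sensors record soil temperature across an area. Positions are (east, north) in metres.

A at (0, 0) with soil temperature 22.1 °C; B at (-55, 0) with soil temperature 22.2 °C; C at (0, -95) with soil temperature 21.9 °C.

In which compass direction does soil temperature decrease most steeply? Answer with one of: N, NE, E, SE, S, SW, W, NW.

SE

∂T/∂x = (22.2 − 22.1) / (-55 − 0) = -0.001818
∂T/∂y = (21.9 − 22.1) / (-95 − 0) = +0.002105
Steepest decrease is along −∇f = (+0.001818 E, -0.002105 N) → southeast.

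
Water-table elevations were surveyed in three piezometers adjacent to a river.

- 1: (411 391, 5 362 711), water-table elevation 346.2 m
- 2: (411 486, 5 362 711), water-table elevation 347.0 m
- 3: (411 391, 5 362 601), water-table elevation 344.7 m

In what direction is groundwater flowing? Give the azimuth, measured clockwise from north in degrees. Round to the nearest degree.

212°

∂h/∂x = (347.0 − 346.2) / (411486 − 411391) = +0.008421
∂h/∂y = (344.7 − 346.2) / (5362601 − 5362711) = +0.01364
Flow direction (−∇h) has components (-0.008421 E, -0.01364 N).
Azimuth = atan2(E, N) = atan2(-0.008421, -0.01364) = 211.7° ≈ 212°.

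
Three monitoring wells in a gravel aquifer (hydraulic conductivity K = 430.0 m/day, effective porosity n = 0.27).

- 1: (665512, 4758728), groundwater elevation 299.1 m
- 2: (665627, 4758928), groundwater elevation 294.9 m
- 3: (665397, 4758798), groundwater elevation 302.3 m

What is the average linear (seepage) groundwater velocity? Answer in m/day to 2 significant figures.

With h = a·x + b·y + c and 1 as origin, the differences give:
  115·a + 200·b = -4.2
  (-115)·a + 70·b = +3.2
Eliminate b (×70 and ×200, subtract): 31050·a = -934.00 → a = ∂h/∂x = -0.03008
Back-substitute: b = ∂h/∂y = -0.003704.
|∇h| = √(-0.03008² + -0.003704²) = 0.03031
Seepage velocity v = K·i/n = 430.0 × 0.03031 / 0.27 = 48.27 m/day.

48 m/day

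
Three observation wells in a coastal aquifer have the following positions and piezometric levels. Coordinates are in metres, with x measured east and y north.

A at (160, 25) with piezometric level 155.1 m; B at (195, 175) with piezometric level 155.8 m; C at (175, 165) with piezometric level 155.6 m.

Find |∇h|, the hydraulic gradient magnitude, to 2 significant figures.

0.0091

Taking A as reference: B−A = (35, 150, +0.7); C−A = (15, 140, +0.5).
Solve a·Δx + b·Δy = Δh: det = 35·140 − 15·150 = 2650.
∂h/∂x = [(+0.7)·140 − (+0.5)·150] / 2650 = +0.008679
∂h/∂y = [35·(+0.5) − 15·(+0.7)] / 2650 = +0.002642
|∇h| = √(0.008679² + 0.002642²) = 0.009072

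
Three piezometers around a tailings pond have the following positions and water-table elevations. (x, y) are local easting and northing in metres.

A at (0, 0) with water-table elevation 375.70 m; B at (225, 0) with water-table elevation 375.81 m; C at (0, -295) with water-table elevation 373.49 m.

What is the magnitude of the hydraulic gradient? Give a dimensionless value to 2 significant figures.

0.0075

∂h/∂x = (375.81 − 375.70) / (225 − 0) = +0.0004889
∂h/∂y = (373.49 − 375.70) / (-295 − 0) = +0.007492
|∇h| = √(0.0004889² + 0.007492²) = 0.007508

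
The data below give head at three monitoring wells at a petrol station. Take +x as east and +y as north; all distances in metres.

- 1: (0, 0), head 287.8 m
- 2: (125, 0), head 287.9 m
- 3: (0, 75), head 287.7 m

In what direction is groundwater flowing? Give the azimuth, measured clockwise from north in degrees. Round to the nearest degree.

∂h/∂x = (287.9 − 287.8) / (125 − 0) = +0.0008000
∂h/∂y = (287.7 − 287.8) / (75 − 0) = -0.001333
Flow direction (−∇h) has components (-0.0008000 E, +0.001333 N).
Azimuth = atan2(E, N) = atan2(-0.0008000, +0.001333) = 329.0° ≈ 329°.

329°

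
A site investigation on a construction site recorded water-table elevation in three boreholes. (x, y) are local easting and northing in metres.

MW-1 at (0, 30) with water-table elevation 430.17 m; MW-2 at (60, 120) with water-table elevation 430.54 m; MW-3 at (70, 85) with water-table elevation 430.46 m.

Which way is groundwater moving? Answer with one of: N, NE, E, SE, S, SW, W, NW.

SW

Differences from MW-1: to MW-2 (Δx, Δy, Δh) = (60, 90, +0.37); to MW-3 = (70, 55, +0.29).
Solve a·Δx + b·Δy = Δh: det = 60·55 − 70·90 = -3000.
∂h/∂x = [(+0.37)·55 − (+0.29)·90] / -3000 = +0.001917
∂h/∂y = [60·(+0.29) − 70·(+0.37)] / -3000 = +0.002833
Flow = −∇h = (-0.001917 east, -0.002833 north), which points southwest.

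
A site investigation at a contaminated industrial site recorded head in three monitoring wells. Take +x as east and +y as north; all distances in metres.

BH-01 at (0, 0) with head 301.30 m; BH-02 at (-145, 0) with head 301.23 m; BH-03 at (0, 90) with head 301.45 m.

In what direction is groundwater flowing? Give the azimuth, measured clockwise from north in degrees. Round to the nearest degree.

∂h/∂x = (301.23 − 301.30) / (-145 − 0) = +0.0004828
∂h/∂y = (301.45 − 301.30) / (90 − 0) = +0.001667
Flow direction (−∇h) has components (-0.0004828 E, -0.001667 N).
Azimuth = atan2(E, N) = atan2(-0.0004828, -0.001667) = 196.2° ≈ 196°.

196°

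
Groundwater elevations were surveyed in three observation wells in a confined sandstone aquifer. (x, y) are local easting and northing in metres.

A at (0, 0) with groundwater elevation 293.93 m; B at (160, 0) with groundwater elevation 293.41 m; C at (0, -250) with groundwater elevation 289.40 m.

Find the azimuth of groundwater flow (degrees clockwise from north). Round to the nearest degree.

∂h/∂x = (293.41 − 293.93) / (160 − 0) = -0.003250
∂h/∂y = (289.40 − 293.93) / (-250 − 0) = +0.01812
Flow direction (−∇h) has components (+0.003250 E, -0.01812 N).
Azimuth = atan2(E, N) = atan2(+0.003250, -0.01812) = 169.8° ≈ 170°.

170°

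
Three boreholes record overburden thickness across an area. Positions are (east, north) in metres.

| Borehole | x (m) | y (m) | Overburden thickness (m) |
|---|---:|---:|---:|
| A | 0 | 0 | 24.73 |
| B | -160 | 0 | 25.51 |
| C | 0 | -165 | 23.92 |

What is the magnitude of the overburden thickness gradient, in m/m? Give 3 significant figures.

∂d/∂x = (25.51 − 24.73) / (-160 − 0) = -0.004875
∂d/∂y = (23.92 − 24.73) / (-165 − 0) = +0.004909
|∇f| = √(-0.004875² + 0.004909²) = 0.006918 m/m

0.00692 m/m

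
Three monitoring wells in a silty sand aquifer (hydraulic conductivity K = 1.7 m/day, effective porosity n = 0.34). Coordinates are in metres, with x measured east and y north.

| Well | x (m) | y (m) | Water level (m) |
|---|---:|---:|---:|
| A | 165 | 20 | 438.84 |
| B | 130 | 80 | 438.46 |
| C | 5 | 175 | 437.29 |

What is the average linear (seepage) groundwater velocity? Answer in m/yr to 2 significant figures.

Three-point gradient (reference A): Δ to B = (-35, 60, -0.38), Δ to C = (-160, 155, -1.55).
∂h/∂x = +0.008168, ∂h/∂y = -0.001569 (det = 4175).
|∇h| = √(0.008168² + -0.001569²) = 0.008317
Seepage velocity v = K·i/n = 1.7 × 0.008317 / 0.34 = 0.04158 m/day = 15.19 m/yr.

15 m/yr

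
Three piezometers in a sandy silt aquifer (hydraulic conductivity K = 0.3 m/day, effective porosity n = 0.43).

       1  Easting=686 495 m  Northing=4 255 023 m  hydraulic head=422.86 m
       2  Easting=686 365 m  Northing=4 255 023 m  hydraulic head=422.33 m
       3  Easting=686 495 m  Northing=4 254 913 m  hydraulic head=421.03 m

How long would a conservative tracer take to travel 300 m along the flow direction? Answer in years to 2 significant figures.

69 years

∂h/∂x = (422.33 − 422.86) / (686365 − 686495) = +0.004077
∂h/∂y = (421.03 − 422.86) / (4254913 − 4255023) = +0.01664
|∇h| = √(0.004077² + 0.01664²) = 0.01713
Seepage velocity v = K·i/n = 0.3 × 0.01713 / 0.43 = 0.01195 m/day.
t = 300 / 0.01195 = 2.51e+04 days = 68.7 years.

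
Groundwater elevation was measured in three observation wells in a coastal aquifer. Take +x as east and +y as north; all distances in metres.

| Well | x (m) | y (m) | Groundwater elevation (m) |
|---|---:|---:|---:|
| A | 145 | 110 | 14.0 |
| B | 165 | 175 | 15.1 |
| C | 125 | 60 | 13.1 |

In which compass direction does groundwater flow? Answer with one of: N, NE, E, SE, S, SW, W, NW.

Taking A as reference: B−A = (20, 65, +1.1); C−A = (-20, -50, -0.9).
Determinant of the coordinate differences = 20·(-50) − (-20)·65 = 300.
∂h/∂x = [(+1.1)·(-50) − (-0.9)·65] / 300 = +0.01167
∂h/∂y = [20·(-0.9) − (-20)·(+1.1)] / 300 = +0.01333
Flow = −∇h = (-0.01167 east, -0.01333 north), which points southwest.

SW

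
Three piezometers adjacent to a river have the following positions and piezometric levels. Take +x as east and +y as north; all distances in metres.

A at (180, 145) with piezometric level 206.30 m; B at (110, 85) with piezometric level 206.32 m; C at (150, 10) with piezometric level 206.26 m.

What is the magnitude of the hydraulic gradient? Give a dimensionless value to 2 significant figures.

0.00080

With h = a·x + b·y + c and A as origin, the differences give:
  (-70)·a + (-60)·b = +0.02
  (-30)·a + (-135)·b = -0.04
Eliminate b (×(-135) and ×(-60), subtract): 7650·a = -5.100 → a = ∂h/∂x = -0.0006667
Back-substitute: b = ∂h/∂y = +0.0004444.
|∇h| = √(-0.0006667² + 0.0004444²) = 0.0008012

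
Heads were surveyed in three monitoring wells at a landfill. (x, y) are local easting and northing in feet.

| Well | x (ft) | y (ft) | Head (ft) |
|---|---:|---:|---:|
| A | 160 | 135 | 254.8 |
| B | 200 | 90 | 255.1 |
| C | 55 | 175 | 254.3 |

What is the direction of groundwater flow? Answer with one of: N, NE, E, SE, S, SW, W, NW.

Differences from A: to B (Δx, Δy, Δh) = (40, -45, +0.3); to C = (-105, 40, -0.5).
Solve a·Δx + b·Δy = Δh: det = 40·40 − (-105)·(-45) = -3125.
∂h/∂x = [(+0.3)·40 − (-0.5)·(-45)] / -3125 = +0.003360
∂h/∂y = [40·(-0.5) − (-105)·(+0.3)] / -3125 = -0.003680
Flow = −∇h = (-0.003360 east, +0.003680 north), which points northwest.

NW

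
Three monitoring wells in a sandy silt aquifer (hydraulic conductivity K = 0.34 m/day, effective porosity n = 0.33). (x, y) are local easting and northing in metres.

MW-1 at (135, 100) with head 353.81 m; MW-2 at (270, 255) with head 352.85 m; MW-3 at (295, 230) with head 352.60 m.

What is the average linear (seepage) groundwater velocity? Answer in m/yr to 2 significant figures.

With h = a·x + b·y + c and MW-1 as origin, the differences give:
  135·a + 155·b = -0.96
  160·a + 130·b = -1.21
Eliminate b (×130 and ×155, subtract): -7250·a = 62.750 → a = ∂h/∂x = -0.008655
Back-substitute: b = ∂h/∂y = +0.001345.
|∇h| = √(-0.008655² + 0.001345²) = 0.008759
Seepage velocity v = K·i/n = 0.34 × 0.008759 / 0.33 = 0.009024 m/day = 3.296 m/yr.

3.3 m/yr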